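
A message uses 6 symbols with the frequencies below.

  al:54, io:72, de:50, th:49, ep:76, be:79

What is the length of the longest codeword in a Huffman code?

Merge the two lowest-weight nodes at each step:
th(49) + de(50) → 99
al(54) + io(72) → 126
ep(76) + be(79) → 155
99 + 126 → 225
155 + 225 → 380
The first pair merged (th, de) ends up deepest, at depth 3.

3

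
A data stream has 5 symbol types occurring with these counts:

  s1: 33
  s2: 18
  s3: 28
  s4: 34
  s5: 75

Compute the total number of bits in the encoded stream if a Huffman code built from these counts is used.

Build the Huffman tree bottom-up:
combine s2(18), s3(28) → 46
combine s1(33), s4(34) → 67
combine 46, 67 → 113
combine s5(75), 113 → 188
Total encoded bits = sum of merged weights = 46 + 67 + 113 + 188 = 414.

414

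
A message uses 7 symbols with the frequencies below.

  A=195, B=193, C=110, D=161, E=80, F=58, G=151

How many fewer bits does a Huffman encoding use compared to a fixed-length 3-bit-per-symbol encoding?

250

Fixed-length: 3 bits × 948 symbols = 2844 bits.
Huffman merges:
F(58) + E(80) → 138
C(110) + 138 → 248
G(151) + D(161) → 312
B(193) + A(195) → 388
248 + 312 → 560
388 + 560 → 948
Huffman total = 138 + 248 + 312 + 388 + 560 + 948 = 2594 bits.
Saving = 2844 − 2594 = 250 bits.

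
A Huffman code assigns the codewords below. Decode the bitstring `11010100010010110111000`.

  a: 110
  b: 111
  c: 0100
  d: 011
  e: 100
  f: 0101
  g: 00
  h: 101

Read left to right; each codeword is recognised as soon as it completes (prefix code):
  110→a | 101→h | 00→g | 0100→c | 101→h | 101→h | 110→a | 00→g
Decoded message: ahgchhag

ahgchhag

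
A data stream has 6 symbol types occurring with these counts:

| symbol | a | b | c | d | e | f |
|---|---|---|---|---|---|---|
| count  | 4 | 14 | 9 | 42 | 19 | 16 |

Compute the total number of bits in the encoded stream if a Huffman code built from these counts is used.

Merge the two smallest weights repeatedly:
combine a(4), c(9) → 13
combine 13, b(14) → 27
combine f(16), e(19) → 35
combine 27, 35 → 62
combine d(42), 62 → 104
Each symbol's bit-cost is frequency × depth; summing gives 241 bits (equivalently 13 + 27 + 35 + 62 + 104).

241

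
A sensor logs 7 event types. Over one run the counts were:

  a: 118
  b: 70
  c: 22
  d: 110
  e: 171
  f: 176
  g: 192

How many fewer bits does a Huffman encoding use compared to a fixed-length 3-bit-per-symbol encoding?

276

Fixed-length: 3 bits × 859 symbols = 2577 bits.
Huffman merges:
combine c(22), b(70) → 92
combine 92, d(110) → 202
combine a(118), e(171) → 289
combine f(176), g(192) → 368
combine 202, 289 → 491
combine 368, 491 → 859
Huffman total = 92 + 202 + 289 + 368 + 491 + 859 = 2301 bits.
Saving = 2577 − 2301 = 276 bits.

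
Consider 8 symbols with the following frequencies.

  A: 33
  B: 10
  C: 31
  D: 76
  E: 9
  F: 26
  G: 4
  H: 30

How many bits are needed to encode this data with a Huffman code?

Build the Huffman tree bottom-up:
merge G(4) and E(9): 13
merge B(10) and 13: 23
merge 23 and F(26): 49
merge H(30) and C(31): 61
merge A(33) and 49: 82
merge 61 and D(76): 137
merge 82 and 137: 219
Total encoded bits = sum of merged weights = 13 + 23 + 49 + 61 + 82 + 137 + 219 = 584.

584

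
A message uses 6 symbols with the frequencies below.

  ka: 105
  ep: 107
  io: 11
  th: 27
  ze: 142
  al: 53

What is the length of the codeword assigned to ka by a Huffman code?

2

Build the tree from the bottom:
io(11) + th(27) → 38
38 + al(53) → 91
91 + ka(105) → 196
ep(107) + ze(142) → 249
196 + 249 → 445
The subtree containing ka is merged 2 times, so code length = 2.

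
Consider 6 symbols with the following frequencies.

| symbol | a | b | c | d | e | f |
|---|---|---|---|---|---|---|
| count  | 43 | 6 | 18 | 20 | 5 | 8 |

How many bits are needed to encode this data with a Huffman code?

224

Greedily combine the two least-frequent nodes:
merge e(5) and b(6): 11
merge f(8) and 11: 19
merge c(18) and 19: 37
merge d(20) and 37: 57
merge a(43) and 57: 100
Each symbol's bit-cost is frequency × depth; summing gives 224 bits (equivalently 11 + 19 + 37 + 57 + 100).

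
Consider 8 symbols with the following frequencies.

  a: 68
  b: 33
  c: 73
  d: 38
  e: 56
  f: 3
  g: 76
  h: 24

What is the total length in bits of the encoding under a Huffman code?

Greedily combine the two least-frequent nodes:
merge f(3) and h(24): 27
merge 27 and b(33): 60
merge d(38) and e(56): 94
merge 60 and a(68): 128
merge c(73) and g(76): 149
merge 94 and 128: 222
merge 149 and 222: 371
The encoded length is the sum of every internal node's weight: 27 + 60 + 94 + 128 + 149 + 222 + 371 = 1051 bits.

1051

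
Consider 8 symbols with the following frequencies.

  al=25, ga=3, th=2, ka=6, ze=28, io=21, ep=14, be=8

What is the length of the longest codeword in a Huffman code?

6

Merge the two lowest-weight nodes at each step:
combine th(2), ga(3) → 5
combine 5, ka(6) → 11
combine be(8), 11 → 19
combine ep(14), 19 → 33
combine io(21), al(25) → 46
combine ze(28), 33 → 61
combine 46, 61 → 107
The first pair merged (th, ga) ends up deepest, at depth 6.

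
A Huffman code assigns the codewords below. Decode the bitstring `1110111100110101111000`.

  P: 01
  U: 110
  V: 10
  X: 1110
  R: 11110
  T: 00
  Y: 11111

Read left to right; each codeword is recognised as soon as it completes (prefix code):
  1110→X | 11110→R | 01→P | 10→V | 10→V | 11110→R | 00→T
Decoded message: XRPVVRT

XRPVVRT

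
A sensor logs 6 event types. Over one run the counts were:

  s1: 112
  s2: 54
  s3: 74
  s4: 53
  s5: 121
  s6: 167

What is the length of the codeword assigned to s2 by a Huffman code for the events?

Huffman merges, smallest pair first:
combine s4(53), s2(54) → 107
combine s3(74), 107 → 181
combine s1(112), s5(121) → 233
combine s6(167), 181 → 348
combine 233, 348 → 581
s2 sits 4 levels below the root, so its codeword is 4 bits.

4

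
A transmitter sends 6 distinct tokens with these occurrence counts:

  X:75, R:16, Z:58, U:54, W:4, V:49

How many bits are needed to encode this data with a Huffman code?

601

Build the Huffman tree bottom-up:
combine W(4), R(16) → 20
combine 20, V(49) → 69
combine U(54), Z(58) → 112
combine 69, X(75) → 144
combine 112, 144 → 256
Each symbol's bit-cost is frequency × depth; summing gives 601 bits (equivalently 20 + 69 + 112 + 144 + 256).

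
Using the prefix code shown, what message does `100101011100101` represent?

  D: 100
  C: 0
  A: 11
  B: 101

Read left to right; each codeword is recognised as soon as it completes (prefix code):
  100→D | 101→B | 0→C | 11→A | 100→D | 101→B
Decoded message: DBCADB

DBCADB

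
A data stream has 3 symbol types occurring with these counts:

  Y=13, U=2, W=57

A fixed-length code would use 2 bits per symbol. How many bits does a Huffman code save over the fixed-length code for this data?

Fixed-length: 2 bits × 72 symbols = 144 bits.
Huffman merges:
U(2) + Y(13) → 15
15 + W(57) → 72
Huffman total = 15 + 72 = 87 bits.
Saving = 144 − 87 = 57 bits.

57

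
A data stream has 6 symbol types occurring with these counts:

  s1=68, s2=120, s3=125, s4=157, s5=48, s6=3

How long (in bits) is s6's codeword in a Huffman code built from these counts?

4

Repeatedly merge the two smallest:
combine s6(3), s5(48) → 51
combine 51, s1(68) → 119
combine 119, s2(120) → 239
combine s3(125), s4(157) → 282
combine 239, 282 → 521
The subtree containing s6 is merged 4 times, so code length = 4.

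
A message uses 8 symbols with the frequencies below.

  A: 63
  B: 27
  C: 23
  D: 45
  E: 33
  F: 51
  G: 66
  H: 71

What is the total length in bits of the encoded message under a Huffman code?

Merge the two smallest weights repeatedly:
C(23) + B(27) → 50
E(33) + D(45) → 78
50 + F(51) → 101
A(63) + G(66) → 129
H(71) + 78 → 149
101 + 129 → 230
149 + 230 → 379
The encoded length is the sum of every internal node's weight: 50 + 78 + 101 + 129 + 149 + 230 + 379 = 1116 bits.

1116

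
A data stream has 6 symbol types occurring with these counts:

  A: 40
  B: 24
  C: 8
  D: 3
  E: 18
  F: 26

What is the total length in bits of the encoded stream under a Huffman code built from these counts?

278

Build the Huffman tree bottom-up:
merge D(3) and C(8): 11
merge 11 and E(18): 29
merge B(24) and F(26): 50
merge 29 and A(40): 69
merge 50 and 69: 119
Total encoded bits = sum of merged weights = 11 + 29 + 50 + 69 + 119 = 278.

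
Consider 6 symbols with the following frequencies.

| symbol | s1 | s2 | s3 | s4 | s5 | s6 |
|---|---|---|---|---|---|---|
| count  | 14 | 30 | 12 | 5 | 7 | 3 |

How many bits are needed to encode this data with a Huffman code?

161

Greedily combine the two least-frequent nodes:
s6(3) + s4(5) → 8
s5(7) + 8 → 15
s3(12) + s1(14) → 26
15 + 26 → 41
s2(30) + 41 → 71
The encoded length is the sum of every internal node's weight: 8 + 15 + 26 + 41 + 71 = 161 bits.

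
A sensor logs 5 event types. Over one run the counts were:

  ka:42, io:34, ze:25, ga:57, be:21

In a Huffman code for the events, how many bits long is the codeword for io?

Repeatedly merge the two smallest:
be(21) + ze(25) → 46
io(34) + ka(42) → 76
46 + ga(57) → 103
76 + 103 → 179
io's leaf is at depth 2, giving a 2-bit codeword.

2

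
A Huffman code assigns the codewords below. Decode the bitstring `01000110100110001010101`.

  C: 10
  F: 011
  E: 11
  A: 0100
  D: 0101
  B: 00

Read left to right; each codeword is recognised as soon as it completes (prefix code):
  0100→A | 011→F | 0100→A | 11→E | 00→B | 0101→D | 0101→D
Decoded message: AFAEBDD

AFAEBDD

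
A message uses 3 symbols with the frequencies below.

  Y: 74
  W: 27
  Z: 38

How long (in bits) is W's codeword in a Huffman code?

Repeatedly merge the two smallest:
merge W(27) and Z(38): 65
merge 65 and Y(74): 139
W's leaf is at depth 2, giving a 2-bit codeword.

2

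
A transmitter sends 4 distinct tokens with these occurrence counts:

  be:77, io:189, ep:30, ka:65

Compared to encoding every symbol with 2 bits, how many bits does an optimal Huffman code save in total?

Fixed-length: 2 bits × 361 symbols = 722 bits.
Huffman merges:
combine ep(30), ka(65) → 95
combine be(77), 95 → 172
combine 172, io(189) → 361
Huffman total = 95 + 172 + 361 = 628 bits.
Saving = 722 − 628 = 94 bits.

94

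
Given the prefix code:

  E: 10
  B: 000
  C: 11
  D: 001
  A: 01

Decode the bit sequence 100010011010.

EDDEE

Read left to right; each codeword is recognised as soon as it completes (prefix code):
  10→E | 001→D | 001→D | 10→E | 10→E
Decoded message: EDDEE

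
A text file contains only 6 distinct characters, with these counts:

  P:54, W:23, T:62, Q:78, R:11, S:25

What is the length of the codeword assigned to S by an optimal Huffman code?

3

Huffman merges, smallest pair first:
merge R(11) and W(23): 34
merge S(25) and 34: 59
merge P(54) and 59: 113
merge T(62) and Q(78): 140
merge 113 and 140: 253
The subtree containing S is merged 3 times, so code length = 3.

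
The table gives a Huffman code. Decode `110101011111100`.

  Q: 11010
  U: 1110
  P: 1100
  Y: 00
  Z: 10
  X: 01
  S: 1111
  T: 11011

QZSP

Read left to right; each codeword is recognised as soon as it completes (prefix code):
  11010→Q | 10→Z | 1111→S | 1100→P
Decoded message: QZSP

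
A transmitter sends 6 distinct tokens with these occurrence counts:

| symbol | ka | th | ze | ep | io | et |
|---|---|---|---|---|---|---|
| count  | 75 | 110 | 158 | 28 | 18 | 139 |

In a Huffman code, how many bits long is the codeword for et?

2

Huffman merges, smallest pair first:
merge io(18) and ep(28): 46
merge 46 and ka(75): 121
merge th(110) and 121: 231
merge et(139) and ze(158): 297
merge 231 and 297: 528
et sits 2 levels below the root, so its codeword is 2 bits.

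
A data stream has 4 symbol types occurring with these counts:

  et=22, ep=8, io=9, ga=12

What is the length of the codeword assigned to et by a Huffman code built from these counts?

1

Repeatedly merge the two smallest:
merge ep(8) and io(9): 17
merge ga(12) and 17: 29
merge et(22) and 29: 51
et is a child of the root — depth 1, so its codeword is a single bit.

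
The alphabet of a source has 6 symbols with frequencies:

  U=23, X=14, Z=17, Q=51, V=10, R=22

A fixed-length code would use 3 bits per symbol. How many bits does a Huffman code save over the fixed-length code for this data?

78

Fixed-length: 3 bits × 137 symbols = 411 bits.
Huffman merges:
V(10) + X(14) → 24
Z(17) + R(22) → 39
U(23) + 24 → 47
39 + 47 → 86
Q(51) + 86 → 137
Huffman total = 24 + 39 + 47 + 86 + 137 = 333 bits.
Saving = 411 − 333 = 78 bits.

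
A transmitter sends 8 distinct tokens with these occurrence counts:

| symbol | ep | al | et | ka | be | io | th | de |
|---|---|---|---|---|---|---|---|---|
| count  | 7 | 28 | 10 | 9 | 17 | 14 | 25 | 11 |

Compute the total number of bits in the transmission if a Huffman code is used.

347

Merge the two smallest weights repeatedly:
merge ep(7) and ka(9): 16
merge et(10) and de(11): 21
merge io(14) and 16: 30
merge be(17) and 21: 38
merge th(25) and al(28): 53
merge 30 and 38: 68
merge 53 and 68: 121
The encoded length is the sum of every internal node's weight: 16 + 21 + 30 + 38 + 53 + 68 + 121 = 347 bits.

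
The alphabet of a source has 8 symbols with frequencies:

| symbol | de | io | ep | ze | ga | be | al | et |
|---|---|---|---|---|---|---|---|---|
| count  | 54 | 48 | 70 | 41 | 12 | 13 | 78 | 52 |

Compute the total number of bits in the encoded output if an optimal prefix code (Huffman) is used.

1047

Greedily combine the two least-frequent nodes:
combine ga(12), be(13) → 25
combine 25, ze(41) → 66
combine io(48), et(52) → 100
combine de(54), 66 → 120
combine ep(70), al(78) → 148
combine 100, 120 → 220
combine 148, 220 → 368
The encoded length is the sum of every internal node's weight: 25 + 66 + 100 + 120 + 148 + 220 + 368 = 1047 bits.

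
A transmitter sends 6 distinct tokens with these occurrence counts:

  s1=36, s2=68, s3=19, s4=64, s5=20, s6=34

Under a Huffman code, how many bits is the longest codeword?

Merge the two lowest-weight nodes at each step:
s3(19) + s5(20) → 39
s6(34) + s1(36) → 70
39 + s4(64) → 103
s2(68) + 70 → 138
103 + 138 → 241
The rarest symbols sit at the bottom; the longest codeword is 3 bits.

3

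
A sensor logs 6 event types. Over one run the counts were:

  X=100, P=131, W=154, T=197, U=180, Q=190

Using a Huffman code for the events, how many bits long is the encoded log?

Build the Huffman tree bottom-up:
merge X(100) and P(131): 231
merge W(154) and U(180): 334
merge Q(190) and T(197): 387
merge 231 and 334: 565
merge 387 and 565: 952
Total encoded bits = sum of merged weights = 231 + 334 + 387 + 565 + 952 = 2469.

2469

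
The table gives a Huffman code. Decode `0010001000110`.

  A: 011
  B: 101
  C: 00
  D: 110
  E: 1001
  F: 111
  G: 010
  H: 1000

CHHD

Read left to right; each codeword is recognised as soon as it completes (prefix code):
  00→C | 1000→H | 1000→H | 110→D
Decoded message: CHHD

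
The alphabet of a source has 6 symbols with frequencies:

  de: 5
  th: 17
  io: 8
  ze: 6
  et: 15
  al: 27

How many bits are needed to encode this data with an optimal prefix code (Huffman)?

186

Greedily combine the two least-frequent nodes:
combine de(5), ze(6) → 11
combine io(8), 11 → 19
combine et(15), th(17) → 32
combine 19, al(27) → 46
combine 32, 46 → 78
The encoded length is the sum of every internal node's weight: 11 + 19 + 32 + 46 + 78 = 186 bits.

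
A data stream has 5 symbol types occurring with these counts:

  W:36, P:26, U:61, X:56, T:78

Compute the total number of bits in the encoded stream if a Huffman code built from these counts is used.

576

Merge the two smallest weights repeatedly:
P(26) + W(36) → 62
X(56) + U(61) → 117
62 + T(78) → 140
117 + 140 → 257
Each symbol's bit-cost is frequency × depth; summing gives 576 bits (equivalently 62 + 117 + 140 + 257).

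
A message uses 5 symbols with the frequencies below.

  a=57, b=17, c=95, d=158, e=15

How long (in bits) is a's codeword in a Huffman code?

Repeatedly merge the two smallest:
combine e(15), b(17) → 32
combine 32, a(57) → 89
combine 89, c(95) → 184
combine d(158), 184 → 342
a sits 3 levels below the root, so its codeword is 3 bits.

3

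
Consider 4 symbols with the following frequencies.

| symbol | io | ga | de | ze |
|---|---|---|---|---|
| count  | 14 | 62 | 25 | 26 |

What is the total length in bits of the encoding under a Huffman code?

Greedily combine the two least-frequent nodes:
combine io(14), de(25) → 39
combine ze(26), 39 → 65
combine ga(62), 65 → 127
Total encoded bits = sum of merged weights = 39 + 65 + 127 = 231.

231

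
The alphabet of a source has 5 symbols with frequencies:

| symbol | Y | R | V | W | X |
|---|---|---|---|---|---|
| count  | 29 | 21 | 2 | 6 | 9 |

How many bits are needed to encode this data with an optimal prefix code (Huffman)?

Greedily combine the two least-frequent nodes:
merge V(2) and W(6): 8
merge 8 and X(9): 17
merge 17 and R(21): 38
merge Y(29) and 38: 67
The encoded length is the sum of every internal node's weight: 8 + 17 + 38 + 67 = 130 bits.

130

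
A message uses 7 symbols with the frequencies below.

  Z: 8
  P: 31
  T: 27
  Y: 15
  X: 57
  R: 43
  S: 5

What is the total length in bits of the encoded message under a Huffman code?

Greedily combine the two least-frequent nodes:
S(5) + Z(8) → 13
13 + Y(15) → 28
T(27) + 28 → 55
P(31) + R(43) → 74
55 + X(57) → 112
74 + 112 → 186
The encoded length is the sum of every internal node's weight: 13 + 28 + 55 + 74 + 112 + 186 = 468 bits.

468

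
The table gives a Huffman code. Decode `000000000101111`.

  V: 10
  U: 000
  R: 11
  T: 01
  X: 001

Read left to right; each codeword is recognised as soon as it completes (prefix code):
  000→U | 000→U | 000→U | 10→V | 11→R | 11→R
Decoded message: UUUVRR

UUUVRR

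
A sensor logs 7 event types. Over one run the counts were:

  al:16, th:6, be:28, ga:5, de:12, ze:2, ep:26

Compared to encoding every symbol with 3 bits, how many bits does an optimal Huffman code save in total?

Fixed-length: 3 bits × 95 symbols = 285 bits.
Huffman merges:
combine ze(2), ga(5) → 7
combine th(6), 7 → 13
combine de(12), 13 → 25
combine al(16), 25 → 41
combine ep(26), be(28) → 54
combine 41, 54 → 95
Huffman total = 7 + 13 + 25 + 41 + 54 + 95 = 235 bits.
Saving = 285 − 235 = 50 bits.

50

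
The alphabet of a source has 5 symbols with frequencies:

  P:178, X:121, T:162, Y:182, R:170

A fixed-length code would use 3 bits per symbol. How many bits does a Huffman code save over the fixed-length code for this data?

Fixed-length: 3 bits × 813 symbols = 2439 bits.
Huffman merges:
X(121) + T(162) → 283
R(170) + P(178) → 348
Y(182) + 283 → 465
348 + 465 → 813
Huffman total = 283 + 348 + 465 + 813 = 1909 bits.
Saving = 2439 − 1909 = 530 bits.

530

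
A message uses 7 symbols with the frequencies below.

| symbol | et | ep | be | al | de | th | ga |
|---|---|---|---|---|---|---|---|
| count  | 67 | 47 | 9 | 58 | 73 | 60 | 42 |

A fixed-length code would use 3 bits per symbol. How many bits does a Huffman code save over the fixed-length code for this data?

Fixed-length: 3 bits × 356 symbols = 1068 bits.
Huffman merges:
combine be(9), ga(42) → 51
combine ep(47), 51 → 98
combine al(58), th(60) → 118
combine et(67), de(73) → 140
combine 98, 118 → 216
combine 140, 216 → 356
Huffman total = 51 + 98 + 118 + 140 + 216 + 356 = 979 bits.
Saving = 1068 − 979 = 89 bits.

89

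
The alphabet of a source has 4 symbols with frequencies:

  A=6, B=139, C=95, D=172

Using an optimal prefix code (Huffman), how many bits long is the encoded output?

753

Build the Huffman tree bottom-up:
merge A(6) and C(95): 101
merge 101 and B(139): 240
merge D(172) and 240: 412
Total encoded bits = sum of merged weights = 101 + 240 + 412 = 753.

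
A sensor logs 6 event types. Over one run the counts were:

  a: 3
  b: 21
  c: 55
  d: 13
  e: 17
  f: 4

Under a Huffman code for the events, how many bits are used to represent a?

5

Repeatedly merge the two smallest:
merge a(3) and f(4): 7
merge 7 and d(13): 20
merge e(17) and 20: 37
merge b(21) and 37: 58
merge c(55) and 58: 113
The subtree containing a is merged 5 times, so code length = 5.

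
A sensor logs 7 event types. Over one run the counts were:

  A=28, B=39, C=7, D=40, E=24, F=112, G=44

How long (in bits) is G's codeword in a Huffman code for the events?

3

Huffman merges, smallest pair first:
combine C(7), E(24) → 31
combine A(28), 31 → 59
combine B(39), D(40) → 79
combine G(44), 59 → 103
combine 79, 103 → 182
combine F(112), 182 → 294
G's leaf is at depth 3, giving a 3-bit codeword.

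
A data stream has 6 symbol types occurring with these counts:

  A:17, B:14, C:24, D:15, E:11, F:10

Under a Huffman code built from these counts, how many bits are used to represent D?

Build the tree from the bottom:
F(10) + E(11) → 21
B(14) + D(15) → 29
A(17) + 21 → 38
C(24) + 29 → 53
38 + 53 → 91
The subtree containing D is merged 3 times, so code length = 3.

3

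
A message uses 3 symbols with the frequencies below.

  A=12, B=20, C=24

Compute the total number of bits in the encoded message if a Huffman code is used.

Greedily combine the two least-frequent nodes:
A(12) + B(20) → 32
C(24) + 32 → 56
Total encoded bits = sum of merged weights = 32 + 56 = 88.

88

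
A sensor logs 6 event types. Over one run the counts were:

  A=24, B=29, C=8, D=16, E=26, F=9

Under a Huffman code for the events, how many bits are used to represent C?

4

Huffman merges, smallest pair first:
merge C(8) and F(9): 17
merge D(16) and 17: 33
merge A(24) and E(26): 50
merge B(29) and 33: 62
merge 50 and 62: 112
C's leaf is at depth 4, giving a 4-bit codeword.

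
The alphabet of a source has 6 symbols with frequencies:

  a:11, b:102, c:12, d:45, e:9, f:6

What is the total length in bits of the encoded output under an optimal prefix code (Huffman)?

344

Greedily combine the two least-frequent nodes:
f(6) + e(9) → 15
a(11) + c(12) → 23
15 + 23 → 38
38 + d(45) → 83
83 + b(102) → 185
Each symbol's bit-cost is frequency × depth; summing gives 344 bits (equivalently 15 + 23 + 38 + 83 + 185).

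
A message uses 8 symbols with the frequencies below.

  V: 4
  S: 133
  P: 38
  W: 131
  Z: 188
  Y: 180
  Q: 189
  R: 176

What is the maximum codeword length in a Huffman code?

5

Merge the two lowest-weight nodes at each step:
combine V(4), P(38) → 42
combine 42, W(131) → 173
combine S(133), 173 → 306
combine R(176), Y(180) → 356
combine Z(188), Q(189) → 377
combine 306, 356 → 662
combine 377, 662 → 1039
The rarest symbols sit at the bottom; the longest codeword is 5 bits.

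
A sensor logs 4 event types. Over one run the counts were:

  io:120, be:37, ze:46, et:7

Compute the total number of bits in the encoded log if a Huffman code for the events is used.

344

Build the Huffman tree bottom-up:
et(7) + be(37) → 44
44 + ze(46) → 90
90 + io(120) → 210
Each symbol's bit-cost is frequency × depth; summing gives 344 bits (equivalently 44 + 90 + 210).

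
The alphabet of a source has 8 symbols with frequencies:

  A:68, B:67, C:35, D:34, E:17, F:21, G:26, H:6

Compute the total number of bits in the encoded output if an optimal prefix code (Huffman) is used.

754

Build the Huffman tree bottom-up:
merge H(6) and E(17): 23
merge F(21) and 23: 44
merge G(26) and D(34): 60
merge C(35) and 44: 79
merge 60 and B(67): 127
merge A(68) and 79: 147
merge 127 and 147: 274
Total encoded bits = sum of merged weights = 23 + 44 + 60 + 79 + 127 + 147 + 274 = 754.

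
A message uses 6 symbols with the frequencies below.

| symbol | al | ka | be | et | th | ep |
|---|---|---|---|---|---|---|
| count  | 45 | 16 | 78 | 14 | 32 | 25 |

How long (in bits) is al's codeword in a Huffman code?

3

Repeatedly merge the two smallest:
merge et(14) and ka(16): 30
merge ep(25) and 30: 55
merge th(32) and al(45): 77
merge 55 and 77: 132
merge be(78) and 132: 210
al sits 3 levels below the root, so its codeword is 3 bits.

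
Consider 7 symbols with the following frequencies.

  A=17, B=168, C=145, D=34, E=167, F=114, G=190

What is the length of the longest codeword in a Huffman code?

Merge the two lowest-weight nodes at each step:
A(17) + D(34) → 51
51 + F(114) → 165
C(145) + 165 → 310
E(167) + B(168) → 335
G(190) + 310 → 500
335 + 500 → 835
The rarest symbols sit at the bottom; the longest codeword is 5 bits.

5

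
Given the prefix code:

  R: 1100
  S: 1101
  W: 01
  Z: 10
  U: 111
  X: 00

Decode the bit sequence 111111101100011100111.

Read left to right; each codeword is recognised as soon as it completes (prefix code):
  111→U | 111→U | 10→Z | 1100→R | 01→W | 1100→R | 111→U
Decoded message: UUZRWRU

UUZRWRU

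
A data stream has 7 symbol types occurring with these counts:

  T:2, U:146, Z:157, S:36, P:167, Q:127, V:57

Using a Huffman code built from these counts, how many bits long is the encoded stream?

Build the Huffman tree bottom-up:
combine T(2), S(36) → 38
combine 38, V(57) → 95
combine 95, Q(127) → 222
combine U(146), Z(157) → 303
combine P(167), 222 → 389
combine 303, 389 → 692
Total encoded bits = sum of merged weights = 38 + 95 + 222 + 303 + 389 + 692 = 1739.

1739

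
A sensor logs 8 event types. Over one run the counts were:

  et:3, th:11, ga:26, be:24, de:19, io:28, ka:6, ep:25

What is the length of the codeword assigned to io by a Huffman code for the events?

2

Repeatedly merge the two smallest:
et(3) + ka(6) → 9
9 + th(11) → 20
de(19) + 20 → 39
be(24) + ep(25) → 49
ga(26) + io(28) → 54
39 + 49 → 88
54 + 88 → 142
io sits 2 levels below the root, so its codeword is 2 bits.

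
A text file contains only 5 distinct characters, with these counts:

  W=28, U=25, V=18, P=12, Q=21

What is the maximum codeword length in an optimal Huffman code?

3

Merge the two lowest-weight nodes at each step:
merge P(12) and V(18): 30
merge Q(21) and U(25): 46
merge W(28) and 30: 58
merge 46 and 58: 104
The rarest symbols sit at the bottom; the longest codeword is 3 bits.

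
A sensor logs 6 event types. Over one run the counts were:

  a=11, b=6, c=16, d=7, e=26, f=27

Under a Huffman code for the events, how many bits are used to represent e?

Build the tree from the bottom:
combine b(6), d(7) → 13
combine a(11), 13 → 24
combine c(16), 24 → 40
combine e(26), f(27) → 53
combine 40, 53 → 93
The subtree containing e is merged 2 times, so code length = 2.

2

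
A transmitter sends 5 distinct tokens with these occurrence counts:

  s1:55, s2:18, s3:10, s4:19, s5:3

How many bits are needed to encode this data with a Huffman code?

199

Greedily combine the two least-frequent nodes:
merge s5(3) and s3(10): 13
merge 13 and s2(18): 31
merge s4(19) and 31: 50
merge 50 and s1(55): 105
Total encoded bits = sum of merged weights = 13 + 31 + 50 + 105 = 199.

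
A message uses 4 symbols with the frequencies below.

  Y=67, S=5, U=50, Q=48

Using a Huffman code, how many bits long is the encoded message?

Greedily combine the two least-frequent nodes:
combine S(5), Q(48) → 53
combine U(50), 53 → 103
combine Y(67), 103 → 170
Total encoded bits = sum of merged weights = 53 + 103 + 170 = 326.

326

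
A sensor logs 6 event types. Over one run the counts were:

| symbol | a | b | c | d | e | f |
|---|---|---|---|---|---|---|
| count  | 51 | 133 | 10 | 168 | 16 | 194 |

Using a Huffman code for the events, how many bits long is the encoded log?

Merge the two smallest weights repeatedly:
merge c(10) and e(16): 26
merge 26 and a(51): 77
merge 77 and b(133): 210
merge d(168) and f(194): 362
merge 210 and 362: 572
The encoded length is the sum of every internal node's weight: 26 + 77 + 210 + 362 + 572 = 1247 bits.

1247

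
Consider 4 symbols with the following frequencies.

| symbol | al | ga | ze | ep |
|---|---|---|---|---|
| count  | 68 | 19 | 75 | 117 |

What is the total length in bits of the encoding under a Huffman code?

Build the Huffman tree bottom-up:
ga(19) + al(68) → 87
ze(75) + 87 → 162
ep(117) + 162 → 279
The encoded length is the sum of every internal node's weight: 87 + 162 + 279 = 528 bits.

528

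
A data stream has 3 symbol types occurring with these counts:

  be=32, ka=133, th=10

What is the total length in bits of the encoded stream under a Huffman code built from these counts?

217

Greedily combine the two least-frequent nodes:
combine th(10), be(32) → 42
combine 42, ka(133) → 175
The encoded length is the sum of every internal node's weight: 42 + 175 = 217 bits.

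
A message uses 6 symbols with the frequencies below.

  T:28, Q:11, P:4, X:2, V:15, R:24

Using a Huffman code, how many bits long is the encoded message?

191

Greedily combine the two least-frequent nodes:
merge X(2) and P(4): 6
merge 6 and Q(11): 17
merge V(15) and 17: 32
merge R(24) and T(28): 52
merge 32 and 52: 84
The encoded length is the sum of every internal node's weight: 6 + 17 + 32 + 52 + 84 = 191 bits.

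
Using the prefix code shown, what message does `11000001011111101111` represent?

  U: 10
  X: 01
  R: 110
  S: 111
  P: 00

Read left to right; each codeword is recognised as soon as it completes (prefix code):
  110→R | 00→P | 00→P | 10→U | 111→S | 111→S | 01→X | 111→S
Decoded message: RPPUSSXS

RPPUSSXS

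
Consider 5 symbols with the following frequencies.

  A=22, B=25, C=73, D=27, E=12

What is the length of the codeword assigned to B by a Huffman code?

Huffman merges, smallest pair first:
E(12) + A(22) → 34
B(25) + D(27) → 52
34 + 52 → 86
C(73) + 86 → 159
B sits 3 levels below the root, so its codeword is 3 bits.

3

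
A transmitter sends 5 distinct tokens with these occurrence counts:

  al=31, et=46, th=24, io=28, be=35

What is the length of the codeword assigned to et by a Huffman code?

Repeatedly merge the two smallest:
combine th(24), io(28) → 52
combine al(31), be(35) → 66
combine et(46), 52 → 98
combine 66, 98 → 164
The subtree containing et is merged 2 times, so code length = 2.

2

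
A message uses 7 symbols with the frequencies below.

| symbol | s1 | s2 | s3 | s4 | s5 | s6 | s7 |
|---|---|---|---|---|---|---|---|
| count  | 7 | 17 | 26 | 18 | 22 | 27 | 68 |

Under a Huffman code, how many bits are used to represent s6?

Build the tree from the bottom:
s1(7) + s2(17) → 24
s4(18) + s5(22) → 40
24 + s3(26) → 50
s6(27) + 40 → 67
50 + 67 → 117
s7(68) + 117 → 185
The subtree containing s6 is merged 3 times, so code length = 3.

3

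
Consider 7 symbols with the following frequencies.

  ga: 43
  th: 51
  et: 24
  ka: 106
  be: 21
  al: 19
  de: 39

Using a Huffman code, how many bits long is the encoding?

792

Greedily combine the two least-frequent nodes:
merge al(19) and be(21): 40
merge et(24) and de(39): 63
merge 40 and ga(43): 83
merge th(51) and 63: 114
merge 83 and ka(106): 189
merge 114 and 189: 303
The encoded length is the sum of every internal node's weight: 40 + 63 + 83 + 114 + 189 + 303 = 792 bits.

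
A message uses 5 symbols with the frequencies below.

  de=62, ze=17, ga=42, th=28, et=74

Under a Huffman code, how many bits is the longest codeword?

3

Merge the two lowest-weight nodes at each step:
merge ze(17) and th(28): 45
merge ga(42) and 45: 87
merge de(62) and et(74): 136
merge 87 and 136: 223
Maximum depth reached is 3.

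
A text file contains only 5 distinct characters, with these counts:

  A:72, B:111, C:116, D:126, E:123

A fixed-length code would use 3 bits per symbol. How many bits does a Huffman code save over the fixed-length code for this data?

365

Fixed-length: 3 bits × 548 symbols = 1644 bits.
Huffman merges:
combine A(72), B(111) → 183
combine C(116), E(123) → 239
combine D(126), 183 → 309
combine 239, 309 → 548
Huffman total = 183 + 239 + 309 + 548 = 1279 bits.
Saving = 1644 − 1279 = 365 bits.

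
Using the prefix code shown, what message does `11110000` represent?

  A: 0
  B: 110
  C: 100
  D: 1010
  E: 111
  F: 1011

Read left to right; each codeword is recognised as soon as it completes (prefix code):
  111→E | 100→C | 0→A | 0→A
Decoded message: ECAA

ECAA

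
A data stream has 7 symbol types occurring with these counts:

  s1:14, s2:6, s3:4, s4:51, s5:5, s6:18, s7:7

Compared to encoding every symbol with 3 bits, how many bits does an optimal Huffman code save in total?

80

Fixed-length: 3 bits × 105 symbols = 315 bits.
Huffman merges:
combine s3(4), s5(5) → 9
combine s2(6), s7(7) → 13
combine 9, 13 → 22
combine s1(14), s6(18) → 32
combine 22, 32 → 54
combine s4(51), 54 → 105
Huffman total = 9 + 13 + 22 + 32 + 54 + 105 = 235 bits.
Saving = 315 − 235 = 80 bits.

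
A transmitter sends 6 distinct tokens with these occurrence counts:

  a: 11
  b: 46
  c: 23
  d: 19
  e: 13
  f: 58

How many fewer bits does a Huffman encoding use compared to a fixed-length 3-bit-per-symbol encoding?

Fixed-length: 3 bits × 170 symbols = 510 bits.
Huffman merges:
combine a(11), e(13) → 24
combine d(19), c(23) → 42
combine 24, 42 → 66
combine b(46), f(58) → 104
combine 66, 104 → 170
Huffman total = 24 + 42 + 66 + 104 + 170 = 406 bits.
Saving = 510 − 406 = 104 bits.

104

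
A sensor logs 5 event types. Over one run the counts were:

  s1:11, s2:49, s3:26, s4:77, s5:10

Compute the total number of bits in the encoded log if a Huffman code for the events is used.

337

Greedily combine the two least-frequent nodes:
s5(10) + s1(11) → 21
21 + s3(26) → 47
47 + s2(49) → 96
s4(77) + 96 → 173
The encoded length is the sum of every internal node's weight: 21 + 47 + 96 + 173 = 337 bits.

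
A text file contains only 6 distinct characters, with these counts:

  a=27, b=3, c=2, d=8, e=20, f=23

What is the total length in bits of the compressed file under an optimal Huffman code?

184

Greedily combine the two least-frequent nodes:
combine c(2), b(3) → 5
combine 5, d(8) → 13
combine 13, e(20) → 33
combine f(23), a(27) → 50
combine 33, 50 → 83
Total encoded bits = sum of merged weights = 5 + 13 + 33 + 50 + 83 = 184.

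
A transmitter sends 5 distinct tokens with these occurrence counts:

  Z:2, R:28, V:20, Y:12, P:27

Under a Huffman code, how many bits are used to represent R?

Build the tree from the bottom:
merge Z(2) and Y(12): 14
merge 14 and V(20): 34
merge P(27) and R(28): 55
merge 34 and 55: 89
The subtree containing R is merged 2 times, so code length = 2.

2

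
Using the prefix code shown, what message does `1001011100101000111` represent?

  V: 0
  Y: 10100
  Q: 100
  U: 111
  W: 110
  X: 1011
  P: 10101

Read left to right; each codeword is recognised as soon as it completes (prefix code):
  100→Q | 1011→X | 100→Q | 10100→Y | 0→V | 111→U
Decoded message: QXQYVU

QXQYVU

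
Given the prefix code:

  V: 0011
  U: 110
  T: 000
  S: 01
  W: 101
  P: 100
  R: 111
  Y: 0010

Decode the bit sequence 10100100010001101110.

WYYVSU

Read left to right; each codeword is recognised as soon as it completes (prefix code):
  101→W | 0010→Y | 0010→Y | 0011→V | 01→S | 110→U
Decoded message: WYYVSU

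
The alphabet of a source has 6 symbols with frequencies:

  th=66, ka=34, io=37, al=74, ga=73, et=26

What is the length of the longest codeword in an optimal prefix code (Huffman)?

4

Merge the two lowest-weight nodes at each step:
et(26) + ka(34) → 60
io(37) + 60 → 97
th(66) + ga(73) → 139
al(74) + 97 → 171
139 + 171 → 310
The rarest symbols sit at the bottom; the longest codeword is 4 bits.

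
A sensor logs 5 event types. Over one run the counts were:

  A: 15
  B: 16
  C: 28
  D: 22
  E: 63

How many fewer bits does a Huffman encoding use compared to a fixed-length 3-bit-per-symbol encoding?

Fixed-length: 3 bits × 144 symbols = 432 bits.
Huffman merges:
combine A(15), B(16) → 31
combine D(22), C(28) → 50
combine 31, 50 → 81
combine E(63), 81 → 144
Huffman total = 31 + 50 + 81 + 144 = 306 bits.
Saving = 432 − 306 = 126 bits.

126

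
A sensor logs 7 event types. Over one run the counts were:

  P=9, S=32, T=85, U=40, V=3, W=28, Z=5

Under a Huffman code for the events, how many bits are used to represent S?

Build the tree from the bottom:
merge V(3) and Z(5): 8
merge 8 and P(9): 17
merge 17 and W(28): 45
merge S(32) and U(40): 72
merge 45 and 72: 117
merge T(85) and 117: 202
S's leaf is at depth 3, giving a 3-bit codeword.

3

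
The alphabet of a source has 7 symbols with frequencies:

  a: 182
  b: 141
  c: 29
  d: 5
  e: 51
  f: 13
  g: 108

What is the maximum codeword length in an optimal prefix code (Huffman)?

5

Merge the two lowest-weight nodes at each step:
combine d(5), f(13) → 18
combine 18, c(29) → 47
combine 47, e(51) → 98
combine 98, g(108) → 206
combine b(141), a(182) → 323
combine 206, 323 → 529
Maximum depth reached is 5.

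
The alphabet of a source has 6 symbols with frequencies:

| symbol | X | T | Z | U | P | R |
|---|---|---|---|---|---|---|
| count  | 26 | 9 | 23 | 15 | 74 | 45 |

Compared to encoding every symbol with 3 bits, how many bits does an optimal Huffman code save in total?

Fixed-length: 3 bits × 192 symbols = 576 bits.
Huffman merges:
combine T(9), U(15) → 24
combine Z(23), 24 → 47
combine X(26), R(45) → 71
combine 47, 71 → 118
combine P(74), 118 → 192
Huffman total = 24 + 47 + 71 + 118 + 192 = 452 bits.
Saving = 576 − 452 = 124 bits.

124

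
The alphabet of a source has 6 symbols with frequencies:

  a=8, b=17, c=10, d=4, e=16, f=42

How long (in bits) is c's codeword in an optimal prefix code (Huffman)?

Build the tree from the bottom:
d(4) + a(8) → 12
c(10) + 12 → 22
e(16) + b(17) → 33
22 + 33 → 55
f(42) + 55 → 97
c's leaf is at depth 3, giving a 3-bit codeword.

3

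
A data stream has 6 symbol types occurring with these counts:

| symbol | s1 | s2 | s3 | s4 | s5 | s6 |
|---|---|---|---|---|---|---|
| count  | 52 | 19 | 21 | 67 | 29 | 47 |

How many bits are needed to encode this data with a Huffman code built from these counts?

579

Greedily combine the two least-frequent nodes:
combine s2(19), s3(21) → 40
combine s5(29), 40 → 69
combine s6(47), s1(52) → 99
combine s4(67), 69 → 136
combine 99, 136 → 235
Each symbol's bit-cost is frequency × depth; summing gives 579 bits (equivalently 40 + 69 + 99 + 136 + 235).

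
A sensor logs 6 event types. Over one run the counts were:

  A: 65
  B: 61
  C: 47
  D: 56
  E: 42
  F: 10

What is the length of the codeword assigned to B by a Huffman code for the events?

Repeatedly merge the two smallest:
merge F(10) and E(42): 52
merge C(47) and 52: 99
merge D(56) and B(61): 117
merge A(65) and 99: 164
merge 117 and 164: 281
B's leaf is at depth 2, giving a 2-bit codeword.

2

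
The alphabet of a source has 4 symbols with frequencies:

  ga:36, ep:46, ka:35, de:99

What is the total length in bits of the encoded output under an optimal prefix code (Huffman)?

404

Greedily combine the two least-frequent nodes:
ka(35) + ga(36) → 71
ep(46) + 71 → 117
de(99) + 117 → 216
The encoded length is the sum of every internal node's weight: 71 + 117 + 216 = 404 bits.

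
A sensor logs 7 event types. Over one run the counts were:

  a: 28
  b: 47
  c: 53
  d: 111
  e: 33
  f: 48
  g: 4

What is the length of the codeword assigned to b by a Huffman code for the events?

3

Huffman merges, smallest pair first:
merge g(4) and a(28): 32
merge 32 and e(33): 65
merge b(47) and f(48): 95
merge c(53) and 65: 118
merge 95 and d(111): 206
merge 118 and 206: 324
b's leaf is at depth 3, giving a 3-bit codeword.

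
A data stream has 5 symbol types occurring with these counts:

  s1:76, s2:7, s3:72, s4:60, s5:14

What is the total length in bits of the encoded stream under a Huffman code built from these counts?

Greedily combine the two least-frequent nodes:
s2(7) + s5(14) → 21
21 + s4(60) → 81
s3(72) + s1(76) → 148
81 + 148 → 229
Total encoded bits = sum of merged weights = 21 + 81 + 148 + 229 = 479.

479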